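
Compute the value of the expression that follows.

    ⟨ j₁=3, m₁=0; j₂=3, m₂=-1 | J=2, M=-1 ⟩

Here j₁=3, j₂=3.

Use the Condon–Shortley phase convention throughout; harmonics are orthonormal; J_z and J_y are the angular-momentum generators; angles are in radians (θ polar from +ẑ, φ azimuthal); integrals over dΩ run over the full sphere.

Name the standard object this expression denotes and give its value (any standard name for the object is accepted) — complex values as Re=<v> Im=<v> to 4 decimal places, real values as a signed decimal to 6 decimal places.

Clebsch–Gordan coefficient, +√(1/42) ≈ +0.154303

This is a Clebsch–Gordan (vector-coupling) coefficient.
j₁+j₂−J=4  J+j₁−j₂=2  J−j₁+j₂=2  j₁+j₂+J+1=9
(j₁±m₁, j₂±m₂, J±M) = (3,3,2,4,1,3)
P² = 96/7
sum k=1..2:
  [1] −1/12 = -1/12
  [2] +1/8 = 1/8
S = 1/24
C² = P²·S² = 1/42 ; C = +0.154303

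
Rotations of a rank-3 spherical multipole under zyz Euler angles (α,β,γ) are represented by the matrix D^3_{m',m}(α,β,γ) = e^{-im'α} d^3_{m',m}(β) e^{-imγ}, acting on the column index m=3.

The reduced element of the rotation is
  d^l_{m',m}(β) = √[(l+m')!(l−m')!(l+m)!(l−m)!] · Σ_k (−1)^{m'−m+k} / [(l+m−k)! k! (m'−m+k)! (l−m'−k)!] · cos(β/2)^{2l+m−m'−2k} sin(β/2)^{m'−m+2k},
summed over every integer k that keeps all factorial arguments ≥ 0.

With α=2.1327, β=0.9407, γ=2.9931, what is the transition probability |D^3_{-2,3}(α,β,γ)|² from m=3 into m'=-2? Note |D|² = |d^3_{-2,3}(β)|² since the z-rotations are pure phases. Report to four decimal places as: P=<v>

P=0.0017

D^3_{-2,3}(2.1327,0.9407,2.9931) = e^{-i·-2·2.1327}·d^3_{-2,3}(0.9407)·e^{-i·3·2.9931}. Compute d first:
With c≡cos(β/2)=0.891410 and s≡sin(β/2)=0.453198, N=[1·120·720·1]^{1/2}=293.938769
k∈{5} keeps every argument non-negative
  k=5: (−1)^0·293.9388/(120)·0.8914^1·0.4532^5 = +0.041744
d^3_{-2,3}(0.9407) = +0.041744
|D^3_{-2,3}|² = |d^3_{-2,3}(β)|² = (+0.041744)² = 0.001743 (the z-rotation phases have unit modulus)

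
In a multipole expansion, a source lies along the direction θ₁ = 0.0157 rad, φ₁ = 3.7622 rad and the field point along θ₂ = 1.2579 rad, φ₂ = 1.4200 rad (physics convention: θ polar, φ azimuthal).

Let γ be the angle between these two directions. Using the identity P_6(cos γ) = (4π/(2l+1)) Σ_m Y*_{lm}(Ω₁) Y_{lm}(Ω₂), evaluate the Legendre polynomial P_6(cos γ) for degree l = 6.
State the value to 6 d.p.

Addition theorem: P_6(cos γ) = (4π/13) Σ_m Y*_{lm}(Ω₁) Y_{lm}(Ω₂), m = −6…6:
  [-6]  conj(Y_{6,-6})(Ω₁) = (-0.000000, -0.000000) ; Y_{6,-6}(Ω₂) = (-0.221421, -0.281779) ; Δ = (0.000000, 0.000000)
  [-5]  conj(Y_{6,-5})(Ω₁) = (0.000000, -0.000000) ; Y_{6,-5}(Ω₂) = (0.274934, -0.292775) ; Δ = (0.000000, -0.000000)
  [-4]  conj(Y_{6,-4})(Ω₁) = (-0.000000, 0.000000) ; Y_{6,-4}(Ω₂) = (0.010174, 0.007008) ; Δ = (-0.000000, 0.000000)
  [-3]  conj(Y_{6,-3})(Ω₁) = (0.000006, -0.000019) ; Y_{6,-3}(Ω₂) = (0.147787, -0.304086) ; Δ = (-0.000005, -0.000005)
  [-2]  conj(Y_{6,-2})(Ω₁) = (0.000415, 0.001214) ; Y_{6,-2}(Ω₂) = (0.115214, 0.035841) ; Δ = (0.000004, 0.000155)
  [-1]  conj(Y_{6,-1})(Ω₁) = (-0.042042, -0.030052) ; Y_{6,-1}(Ω₂) = (0.044475, -0.292698) ; Δ = (-0.010666, 0.010969)
  [+0]  conj(Y_{6,0})(Ω₁) = (1.014476, -0.000000) ; Y_{6,0}(Ω₂) = (0.147311, 0.000000) ; Δ = (0.149444, 0.000000)
  [+1]  conj(Y_{6,1})(Ω₁) = (0.042042, -0.030052) ; Y_{6,1}(Ω₂) = (-0.044475, -0.292698) ; Δ = (-0.010666, -0.010969)
  [+2]  conj(Y_{6,2})(Ω₁) = (0.000415, -0.001214) ; Y_{6,2}(Ω₂) = (0.115214, -0.035841) ; Δ = (0.000004, -0.000155)
  [+3]  conj(Y_{6,3})(Ω₁) = (-0.000006, -0.000019) ; Y_{6,3}(Ω₂) = (-0.147787, -0.304086) ; Δ = (-0.000005, 0.000005)
  [+4]  conj(Y_{6,4})(Ω₁) = (-0.000000, -0.000000) ; Y_{6,4}(Ω₂) = (0.010174, -0.007008) ; Δ = (-0.000000, -0.000000)
  [+5]  conj(Y_{6,5})(Ω₁) = (-0.000000, -0.000000) ; Y_{6,5}(Ω₂) = (-0.274934, -0.292775) ; Δ = (0.000000, 0.000000)
  [+6]  conj(Y_{6,6})(Ω₁) = (-0.000000, 0.000000) ; Y_{6,6}(Ω₂) = (-0.221421, 0.281779) ; Δ = (0.000000, -0.000000)
Accumulated sum (0.128110, -0.000000); after 4π/(2l+1) scaling, (0.123837, -0.000000) ⇒ P_6 = 0.123837

0.123837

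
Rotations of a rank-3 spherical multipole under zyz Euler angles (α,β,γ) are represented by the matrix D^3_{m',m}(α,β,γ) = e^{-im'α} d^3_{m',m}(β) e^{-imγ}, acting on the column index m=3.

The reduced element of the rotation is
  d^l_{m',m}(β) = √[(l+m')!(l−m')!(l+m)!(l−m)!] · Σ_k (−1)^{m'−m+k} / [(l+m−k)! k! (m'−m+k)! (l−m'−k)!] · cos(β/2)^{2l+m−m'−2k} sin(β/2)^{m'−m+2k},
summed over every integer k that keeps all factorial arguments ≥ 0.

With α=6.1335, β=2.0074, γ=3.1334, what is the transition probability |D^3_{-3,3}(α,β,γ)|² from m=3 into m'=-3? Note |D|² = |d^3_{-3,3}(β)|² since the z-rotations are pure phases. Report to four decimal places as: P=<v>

P=0.1297

First d^3_{-3,3}(β=2.0074), then the phase factors e^{-i(-3)α} and e^{-i(3)γ}:
Half-angle: c=0.537185, s=0.843464. N=√(1·720·720·1)=720.000000
The bounds max(0,m−m')=6 and min(l+m,l−m')=6 give 1 term
  k=6: (−1)^0·720.0000/(720)·0.5372^0·0.8435^6 = +0.360081
d^3_{-3,3}(2.0074) = +0.360081
|D^3_{-3,3}|² = |d^3_{-3,3}(β)|² = (+0.360081)² = 0.129658 (the z-rotation phases have unit modulus)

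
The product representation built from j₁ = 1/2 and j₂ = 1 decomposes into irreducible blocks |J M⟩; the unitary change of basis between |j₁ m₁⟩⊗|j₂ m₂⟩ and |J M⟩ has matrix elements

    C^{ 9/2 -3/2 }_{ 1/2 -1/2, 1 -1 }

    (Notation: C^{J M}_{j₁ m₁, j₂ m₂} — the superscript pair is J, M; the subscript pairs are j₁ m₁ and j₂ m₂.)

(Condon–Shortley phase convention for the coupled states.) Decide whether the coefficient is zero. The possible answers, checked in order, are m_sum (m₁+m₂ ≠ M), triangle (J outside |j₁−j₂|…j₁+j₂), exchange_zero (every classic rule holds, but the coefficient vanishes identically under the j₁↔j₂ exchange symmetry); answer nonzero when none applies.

m-sum: m₁+m₂ = -1/2+(-1) = -3/2, M = -3/2  ✓
triangle: need |j₁−j₂| ≤ J ≤ j₁+j₂, i.e. J ∈ [1/2, 3/2]; J = 9/2 is outside ✗ ⇒ coefficient is 0

triangle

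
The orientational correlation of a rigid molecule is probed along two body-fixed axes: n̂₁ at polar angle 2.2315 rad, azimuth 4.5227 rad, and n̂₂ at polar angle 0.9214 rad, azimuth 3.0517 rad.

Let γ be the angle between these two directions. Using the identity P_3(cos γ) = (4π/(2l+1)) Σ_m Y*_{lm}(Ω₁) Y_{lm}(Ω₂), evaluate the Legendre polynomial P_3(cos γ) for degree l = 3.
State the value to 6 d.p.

0.389300

Addition theorem: P_3(cos γ) = (4π/7) Σ_m Y*_{lm}(Ω₁) Y_{lm}(Ω₂), m = −3…3:
  term(m=-3) = -0.012767-0.041363i   from Y*(Ω₁)=+0.110660+0.173000i, Y(Ω₂)=-0.203168-0.056158i
  term(m=-2) = +0.150227-0.030389i   from Y*(Ω₁)=+0.363178-0.144796i, Y(Ω₂)=+0.385698+0.070100i
  term(m=-1) = +0.004786+0.047800i   from Y*(Ω₁)=-0.042483-0.221266i, Y(Ω₂)=-0.212352-0.019140i
  term(m=+0) = -0.067635+0.000000i   from Y*(Ω₁)=+0.255809-0.000000i, Y(Ω₂)=-0.264398+0.000000i
  term(m=+1) = +0.004786-0.047800i   from Y*(Ω₁)=+0.042483-0.221266i, Y(Ω₂)=+0.212352-0.019140i
  term(m=+2) = +0.150227+0.030389i   from Y*(Ω₁)=+0.363178+0.144796i, Y(Ω₂)=+0.385698-0.070100i
  term(m=+3) = -0.012767+0.041363i   from Y*(Ω₁)=-0.110660+0.173000i, Y(Ω₂)=+0.203168-0.056158i
Accumulated sum +0.216857+0.000000i; after 4π/(2l+1) scaling, +0.389300+0.000000i ⇒ P_3 = 0.389300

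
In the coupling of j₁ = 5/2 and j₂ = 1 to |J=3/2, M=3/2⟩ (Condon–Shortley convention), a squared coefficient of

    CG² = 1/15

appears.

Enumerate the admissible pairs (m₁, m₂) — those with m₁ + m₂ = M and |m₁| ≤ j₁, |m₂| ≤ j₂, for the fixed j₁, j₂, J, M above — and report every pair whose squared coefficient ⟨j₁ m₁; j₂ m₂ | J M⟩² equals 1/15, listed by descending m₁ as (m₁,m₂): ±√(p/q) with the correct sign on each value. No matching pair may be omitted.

Admissible pairs with m₁+m₂ = M = 3/2: (1/2,1), (3/2,0), (5/2,-1)
  (m₁,m₂)=(5/2,-1): CG² = 2/3, CG = +√(2/3)
  (m₁,m₂)=(3/2,0): CG² = 4/15, CG = −√(4/15)
  (m₁,m₂)=(1/2,1): CG² = 1/15, CG = +√(1/15)   ← matches the target
Pairs with CG² = 1/15: (1/2,1): +√(1/15)

(1/2,1): +√(1/15)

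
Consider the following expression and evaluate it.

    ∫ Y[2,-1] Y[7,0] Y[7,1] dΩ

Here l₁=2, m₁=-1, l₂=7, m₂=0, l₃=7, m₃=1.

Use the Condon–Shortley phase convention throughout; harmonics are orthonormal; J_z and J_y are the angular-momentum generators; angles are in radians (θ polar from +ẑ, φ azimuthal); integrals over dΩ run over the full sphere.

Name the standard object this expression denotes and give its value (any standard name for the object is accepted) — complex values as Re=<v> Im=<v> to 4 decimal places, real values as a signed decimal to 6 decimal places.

This is a Gaunt coefficient — the integral of a triple product of spherical harmonics over the sphere.
Rules hold: Σm=0, L=16 even, 5≤7≤9.
N = 5·15·15 = 1125
Δ = 2!·2!·12!/17! = 1/185640
Racah Σ t=0..2: t=0:+1/2419200 t=1:−1/518400 t=2:+1/2419200 = -1/907200
⇒ 3j(2 7 7; 0 0 0)² = 56/3315, sgn +1
Racah Σ t=1..2: t=1:−1/1036800 t=2:+1/1209600 = -1/7257600
⇒ 3j(2 7 7; -1 0 1)² = 1/2210, sgn -1
4πI² = N·(3j₀)²·(3jₘ)² = 420/48841
I = -1·√(0.00859933/4π) = -0.02615938

Gaunt coefficient, -0.026159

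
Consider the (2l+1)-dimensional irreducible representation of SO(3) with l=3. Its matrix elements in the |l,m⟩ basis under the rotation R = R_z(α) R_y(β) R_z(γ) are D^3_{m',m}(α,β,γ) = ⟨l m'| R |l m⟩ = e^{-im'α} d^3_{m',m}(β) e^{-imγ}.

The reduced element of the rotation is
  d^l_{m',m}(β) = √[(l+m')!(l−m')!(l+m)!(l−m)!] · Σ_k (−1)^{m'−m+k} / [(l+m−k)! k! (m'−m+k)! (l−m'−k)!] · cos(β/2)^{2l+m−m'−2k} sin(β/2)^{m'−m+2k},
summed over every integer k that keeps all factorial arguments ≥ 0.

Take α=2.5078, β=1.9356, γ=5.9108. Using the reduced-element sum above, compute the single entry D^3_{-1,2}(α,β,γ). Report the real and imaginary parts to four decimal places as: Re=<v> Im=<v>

Re=0.0350 Im=0.0039

Split into d^3_{-1,2}(β=1.9356) × two z-phases.
Half-angle: c=0.567113, s=0.823640. N=√(2·24·120·1)=75.894664
Admissible k: 3..4 (factorial args all ≥0)
  k=3: (−1)^0·75.8947/(12)·0.5671^3·0.8236^3 = +0.644542
  k=4: (−1)^1·75.8947/(24)·0.5671^1·0.8236^5 = -0.679762
d^3_{-1,2}(1.9356) = +0.644542 -0.679762 = -0.035220
D = (-0.805787+0.592205i)·(-0.035220)·(+0.735243+0.677803i) = +0.035004+0.003901i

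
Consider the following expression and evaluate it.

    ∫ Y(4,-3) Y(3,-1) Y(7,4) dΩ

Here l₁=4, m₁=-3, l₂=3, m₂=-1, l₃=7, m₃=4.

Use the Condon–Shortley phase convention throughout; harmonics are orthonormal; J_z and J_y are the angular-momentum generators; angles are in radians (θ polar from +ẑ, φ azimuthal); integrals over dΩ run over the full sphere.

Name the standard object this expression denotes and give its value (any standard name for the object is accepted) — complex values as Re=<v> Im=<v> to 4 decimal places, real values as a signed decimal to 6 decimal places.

Gaunt coefficient, +0.212007

This is a Gaunt coefficient — the integral of a triple product of spherical harmonics over the sphere.
m-sum 0 ✓  L=14 even ✓  1≤7≤7 ✓
Π(2lᵢ+1) = 9×7×15 = 945
triangle coeff Δ(4,3,7) = 1/45045
Σ_t [0,0]: t=0:+1/20736 = 1/20736
(3j)²=35/1287 [(4 3 7; 0 0 0)], sign=-1
Σ_t [0,0]: t=0:+1/241920 = 1/241920
(3j)²=2/91 [(4 3 7; -3 -1 4)], sign=-1
⇒ 4πI² = 1050/1859
I = (+1)√(1050/1859/(4π)) = 0.21200691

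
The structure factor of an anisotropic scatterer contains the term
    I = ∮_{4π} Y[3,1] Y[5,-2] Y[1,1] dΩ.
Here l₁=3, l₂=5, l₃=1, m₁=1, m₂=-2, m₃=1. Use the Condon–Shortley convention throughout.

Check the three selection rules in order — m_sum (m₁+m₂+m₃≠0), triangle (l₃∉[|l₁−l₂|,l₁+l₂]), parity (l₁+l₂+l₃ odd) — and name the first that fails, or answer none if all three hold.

triangle

m₁+m₂+m₃ = 1 − 2 + 1 = 0  ✓
triangle: need |l₁−l₂| ≤ l₃ ≤ l₁+l₂ = [2,8]; l₃=1 is outside  ✗
parity: l₁+l₂+l₃ = 9 is odd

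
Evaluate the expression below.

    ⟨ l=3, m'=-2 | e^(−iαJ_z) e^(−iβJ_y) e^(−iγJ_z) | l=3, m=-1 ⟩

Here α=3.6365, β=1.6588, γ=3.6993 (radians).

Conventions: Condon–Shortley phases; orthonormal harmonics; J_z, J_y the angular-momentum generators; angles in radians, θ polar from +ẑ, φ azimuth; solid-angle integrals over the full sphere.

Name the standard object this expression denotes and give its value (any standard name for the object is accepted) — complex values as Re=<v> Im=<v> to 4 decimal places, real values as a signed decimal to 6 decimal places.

This is a Wigner D-matrix element — the rotation-matrix element ⟨l m'| R(α,β,γ) |l m⟩ in the angular-momentum basis.
Split into d^3_{-2,-1}(β=1.6588) × two z-phases.
Half-angle: c=0.675318, s=0.737526. N=√(1·120·2·24)=75.894664
Admissible k: 1..2 (factorial args all ≥0)
  k=1: (−1)^0·75.8947/(24)·0.6753^5·0.7375^1 = +0.327582
  k=2: (−1)^1·75.8947/(12)·0.6753^3·0.7375^3 = -0.781427
d^3_{-2,-1}(1.6588) = +0.327582 -0.781427 = -0.453844
D = (+0.548845+0.835924i)·(-0.453844)·(-0.848471-0.529242i) = +0.010562+0.453722i

Wigner D-matrix element, Re=0.0106 Im=0.4537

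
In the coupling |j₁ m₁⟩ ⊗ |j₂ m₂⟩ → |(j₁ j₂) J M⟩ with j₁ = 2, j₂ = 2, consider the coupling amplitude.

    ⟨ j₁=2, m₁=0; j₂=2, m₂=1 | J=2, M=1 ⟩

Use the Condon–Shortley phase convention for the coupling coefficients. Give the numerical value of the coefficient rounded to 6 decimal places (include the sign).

triangle: 2!·2!·2!/7! = 8/5040
(j±m)!: 2!·2!·3!·1!·3!·1! = 144
prefactor² = (2J+1)·Δ·N² = 8/7
  k=1: −1/(1!·1!·1!·2!·1!·0!) = -1/2
  k=2: +1/(2!·0!·0!·1!·2!·1!) = 1/4
Σ = -1/4  ⇒  CG² = 8/7·(-1/4)² = 1/14
CG = −√(1/14) = -0.267261

−√(1/14) = -0.267261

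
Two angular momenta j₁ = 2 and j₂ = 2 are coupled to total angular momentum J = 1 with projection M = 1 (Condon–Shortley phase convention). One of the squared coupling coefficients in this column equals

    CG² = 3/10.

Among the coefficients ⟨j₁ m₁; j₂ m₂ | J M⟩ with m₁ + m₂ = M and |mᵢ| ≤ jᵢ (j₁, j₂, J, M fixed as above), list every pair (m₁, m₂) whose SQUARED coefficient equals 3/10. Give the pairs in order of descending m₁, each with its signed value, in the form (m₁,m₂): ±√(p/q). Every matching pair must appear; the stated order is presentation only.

Admissible pairs with m₁+m₂ = M = 1: (-1,2), (0,1), (1,0), (2,-1)
  (m₁,m₂)=(2,-1): CG² = 1/5, CG = +√(1/5)
  (m₁,m₂)=(1,0): CG² = 3/10, CG = −√(3/10)   ← matches the target
  (m₁,m₂)=(0,1): CG² = 3/10, CG = +√(3/10)   ← matches the target
  (m₁,m₂)=(-1,2): CG² = 1/5, CG = −√(1/5)
Pairs with CG² = 3/10: (1,0): −√(3/10); (0,1): +√(3/10)

(1,0): −√(3/10); (0,1): +√(3/10)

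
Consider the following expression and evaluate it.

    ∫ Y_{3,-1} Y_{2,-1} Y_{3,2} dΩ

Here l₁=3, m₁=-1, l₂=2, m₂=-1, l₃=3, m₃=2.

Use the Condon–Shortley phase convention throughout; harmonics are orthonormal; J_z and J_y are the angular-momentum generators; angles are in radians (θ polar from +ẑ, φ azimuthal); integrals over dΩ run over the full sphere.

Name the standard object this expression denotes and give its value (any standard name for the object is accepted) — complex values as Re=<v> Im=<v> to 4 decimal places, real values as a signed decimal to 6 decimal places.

Gaunt coefficient, +0.162868

This is a Gaunt coefficient — the integral of a triple product of spherical harmonics over the sphere.
m-sum 0 ✓  L=8 even ✓  1≤3≤5 ✓
Π(2lᵢ+1) = 7×5×7 = 245
triangle coeff Δ(3,2,3) = 1/3780
Σ_t [0,2]: t=0:+1/24 t=1:−1/4 t=2:+1/24 = -1/6
(3j)²=4/105 [(3 2 3; 0 0 0)], sign=+1
Σ_t [0,1]: t=0:+1/48 t=1:−1/12 = -1/16
(3j)²=1/28 [(3 2 3; -1 -1 2)], sign=+1
⇒ 4πI² = 1/3
I = (+1)√(1/3/(4π)) = 0.16286750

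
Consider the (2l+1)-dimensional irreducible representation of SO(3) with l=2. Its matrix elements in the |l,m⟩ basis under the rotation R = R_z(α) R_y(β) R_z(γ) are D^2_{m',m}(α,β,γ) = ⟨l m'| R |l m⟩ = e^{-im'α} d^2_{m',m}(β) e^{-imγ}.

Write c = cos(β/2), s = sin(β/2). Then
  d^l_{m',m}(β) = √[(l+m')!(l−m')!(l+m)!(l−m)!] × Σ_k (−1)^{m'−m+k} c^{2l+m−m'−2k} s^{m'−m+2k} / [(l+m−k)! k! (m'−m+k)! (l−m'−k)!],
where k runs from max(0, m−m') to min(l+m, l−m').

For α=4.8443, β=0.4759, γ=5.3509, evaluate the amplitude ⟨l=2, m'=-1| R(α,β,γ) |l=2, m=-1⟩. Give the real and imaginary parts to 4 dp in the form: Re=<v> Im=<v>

Re=-0.5271 Im=-0.5116

First d^2_{-1,-1}(β=0.4759), then the phase factors e^{-i(-1)α} and e^{-i(-1)γ}:
Half-angle: c=0.971823, s=0.235711. N=√(1·6·1·6)=6.000000
The bounds max(0,m−m')=0 and min(l+m,l−m')=1 give 2 terms
  k=0: (−1)^0·6.0000/(6)·0.9718^4·0.2357^0 = +0.891968
  k=1: (−1)^1·6.0000/(2)·0.9718^2·0.2357^2 = -0.157418
d^2_{-1,-1}(0.4759) = +0.891968 -0.157418 = +0.734549
Attach z-rotation phases: D = e^{-i(-1)(4.8443)}·(+0.734549)·e^{-i(-1)(5.3509)} = -0.527125-0.511568i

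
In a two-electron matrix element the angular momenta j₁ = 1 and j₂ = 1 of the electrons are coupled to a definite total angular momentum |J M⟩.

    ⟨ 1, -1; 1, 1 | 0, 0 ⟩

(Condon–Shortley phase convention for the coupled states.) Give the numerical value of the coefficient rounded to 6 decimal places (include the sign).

+0.577350

√[1·2!0!0!/3! · 0!2!2!0!0!0!] = √(4/3)
  +(−1)^2/∏(2,0,0,0,0,0)! = 1/2  (running 1/2)
⟨..|..⟩ = √(4/3)·(1/2) = +0.577350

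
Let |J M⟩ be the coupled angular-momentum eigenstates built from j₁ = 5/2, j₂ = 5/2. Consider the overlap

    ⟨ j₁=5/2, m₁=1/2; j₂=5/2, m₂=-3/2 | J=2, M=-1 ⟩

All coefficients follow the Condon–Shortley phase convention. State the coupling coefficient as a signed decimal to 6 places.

−√(1/7) ≈ -0.377964

triangle: 3!×2!×2!/8! = 24/40320
(j±m)!: 3!×2!×1!×4!×1!×3! = 1728
prefactor² = (2J+1)×Δ×N² = 36/7
  k=0: +1/(0!×3!×2!×1!×0!×1!) = 1/12
  k=1: −1/(1!×2!×1!×0!×1!×2!) = -1/4
Σ = -1/6  ⇒  CG² = 36/7×(-1/6)² = 1/7
CG = −√(1/7) = -0.377964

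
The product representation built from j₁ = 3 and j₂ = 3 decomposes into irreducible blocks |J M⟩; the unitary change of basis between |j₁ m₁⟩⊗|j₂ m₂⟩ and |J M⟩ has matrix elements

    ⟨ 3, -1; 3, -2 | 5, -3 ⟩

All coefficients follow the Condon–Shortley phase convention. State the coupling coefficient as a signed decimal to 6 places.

√[11·1!5!5!/12! · 2!4!1!5!2!8!] = √(153600)
  +(−1)^0/∏(0,1,4,1,1,4)! = 1/576  (running 1/576)
  +(−1)^1/∏(1,0,3,0,2,5)! = -1/1440  (running 1/960)
⟨..|..⟩ = √(153600)·(1/960) = +0.408248

+0.408248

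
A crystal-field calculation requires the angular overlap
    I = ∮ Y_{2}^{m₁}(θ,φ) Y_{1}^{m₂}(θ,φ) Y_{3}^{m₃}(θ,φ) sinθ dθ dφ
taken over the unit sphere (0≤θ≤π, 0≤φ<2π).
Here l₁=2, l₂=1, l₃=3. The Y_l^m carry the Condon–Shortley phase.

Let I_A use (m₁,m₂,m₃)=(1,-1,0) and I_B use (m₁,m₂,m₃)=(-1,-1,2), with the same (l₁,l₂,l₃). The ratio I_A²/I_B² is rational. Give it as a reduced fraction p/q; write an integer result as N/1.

3/10

Same 2,1,3: normalisation and zero-m 3j drop out of the ratio.
A: Δ: 0! 4! 2! / 7! → 1/105; sum: t=0:+1/12 = 1/12; 3j²(2 1 3; 1 -1 0) = Δ·Π!·Σ² = 1/35  (sign -1)
B: Δ: 0! 4! 2! / 7! → 1/105; sum: t=0:+1/12 = 1/12; 3j²(2 1 3; -1 -1 2) = Δ·Π!·Σ² = 2/21  (sign -1)
I_A²/I_B² = (1/35)/(2/21) = 3/10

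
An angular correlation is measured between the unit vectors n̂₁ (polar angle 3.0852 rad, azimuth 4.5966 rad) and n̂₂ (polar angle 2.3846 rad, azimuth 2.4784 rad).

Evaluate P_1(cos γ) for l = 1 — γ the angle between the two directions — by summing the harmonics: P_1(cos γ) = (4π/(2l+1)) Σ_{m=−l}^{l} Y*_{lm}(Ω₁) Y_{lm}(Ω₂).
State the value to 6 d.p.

0.705603

Term-by-term m-sum for l=1 (normalisation 4π/3 = 4.188790):
  [-1]  conj(Y_{1,-1})(Ω₁) = (-0.002250, -0.019343) ; Y_{1,-1}(Ω₂) = (-0.186971, -0.146068) ; Δ = (-0.002405, 0.003945)
  [+0]  conj(Y_{1,0})(Ω₁) = (-0.487826, -0.000000) ; Y_{1,0}(Ω₂) = (-0.355167, 0.000000) ; Δ = (0.173260, 0.000000)
  [+1]  conj(Y_{1,1})(Ω₁) = (0.002250, -0.019343) ; Y_{1,1}(Ω₂) = (0.186971, -0.146068) ; Δ = (-0.002405, -0.003945)
Σ over m = (0.168450, 0.000000); ×(4π/3) → (0.705603, 0.000000). Real part: 0.705603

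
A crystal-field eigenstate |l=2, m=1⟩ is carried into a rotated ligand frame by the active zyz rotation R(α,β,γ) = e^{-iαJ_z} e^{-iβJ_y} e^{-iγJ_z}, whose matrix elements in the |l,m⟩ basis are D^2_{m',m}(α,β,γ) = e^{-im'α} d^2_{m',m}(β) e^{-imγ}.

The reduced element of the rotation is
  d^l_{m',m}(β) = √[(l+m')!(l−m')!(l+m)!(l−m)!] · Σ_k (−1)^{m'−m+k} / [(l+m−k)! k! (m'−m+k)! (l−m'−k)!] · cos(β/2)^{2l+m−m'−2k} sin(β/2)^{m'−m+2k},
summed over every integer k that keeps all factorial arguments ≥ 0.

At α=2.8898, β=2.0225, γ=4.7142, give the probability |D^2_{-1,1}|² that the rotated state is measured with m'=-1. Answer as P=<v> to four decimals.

First d^2_{-1,1}(β=2.0225), then the phase factors e^{-i(-1)α} and e^{-i(1)γ}:
c=cos(2.022500/2)=0.530802, s=sin(2.022500/2)=0.847496; N=√[1·6·6·1]=6.000000
k: max(0,(1)−(-1))=2 … min(2+(1),2−(-1))=3
  k=2: (−1)^0·6.0000/(2)·0.5308^2·0.8475^2 = +0.607101
  k=3: (−1)^1·6.0000/(6)·0.5308^0·0.8475^4 = -0.515882
d^2_{-1,1}(2.0225) = +0.607101 -0.515882 = +0.091219
|D^2_{-1,1}|² = |d^2_{-1,1}(β)|² = (+0.091219)² = 0.008321 (the z-rotation phases have unit modulus)

P=0.0083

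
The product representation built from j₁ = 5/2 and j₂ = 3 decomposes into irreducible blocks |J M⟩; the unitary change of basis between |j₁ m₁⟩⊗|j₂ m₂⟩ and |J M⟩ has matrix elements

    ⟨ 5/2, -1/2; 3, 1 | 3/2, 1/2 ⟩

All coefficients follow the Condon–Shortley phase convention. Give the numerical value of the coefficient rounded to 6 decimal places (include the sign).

−√(1/105) = -0.097590

j₁+j₂−J=4  J+j₁−j₂=1  J−j₁+j₂=2  j₁+j₂+J+1=8
(j₁±m₁, j₂±m₂, J±M) = (2,3,4,2,2,1)
P² = 192/35
sum k=2..3:
  [2] +1/8 = 1/8
  [3] −1/6 = -1/6
S = -1/24
C² = P²·S² = 1/105 ; C = -0.097590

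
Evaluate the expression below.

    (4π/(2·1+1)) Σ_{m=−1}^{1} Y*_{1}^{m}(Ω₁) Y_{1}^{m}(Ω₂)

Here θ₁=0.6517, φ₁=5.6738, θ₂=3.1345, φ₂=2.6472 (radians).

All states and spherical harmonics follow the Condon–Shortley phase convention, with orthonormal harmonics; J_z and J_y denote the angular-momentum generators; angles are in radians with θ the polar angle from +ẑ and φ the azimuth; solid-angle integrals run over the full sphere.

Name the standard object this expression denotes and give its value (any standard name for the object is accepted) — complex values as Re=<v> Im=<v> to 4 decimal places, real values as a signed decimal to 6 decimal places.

Legendre polynomial (addition theorem), -0.799307

This sum is the spherical-harmonic addition theorem: it equals the Legendre polynomial P_l(cos γ) of the angle γ between the two directions.
Summing Y*_{l m}(θ₁,φ₁)·Y_{l m}(θ₂,φ₂) over m ∈ [−1, 1]; prefactor 4π/(2·1+1) = 4.188790:
  m=-1: (0.171836, -0.119942) × (-0.002157, -0.001163) = (-0.000510, 0.000059)  (running Σ = (-0.000510, 0.000059))
  m=0: (0.388465, -0.000000) × (-0.488590, 0.000000) = (-0.189800, 0.000000)  (running Σ = (-0.190310, 0.000059))
  m=1: (-0.171836, -0.119942) × (0.002157, -0.001163) = (-0.000510, -0.000059)  (running Σ = (-0.190821, 0.000000))
Σ over m = (-0.190821, 0.000000); ×(4π/3) → (-0.799307, 0.000000). Real part: -0.799307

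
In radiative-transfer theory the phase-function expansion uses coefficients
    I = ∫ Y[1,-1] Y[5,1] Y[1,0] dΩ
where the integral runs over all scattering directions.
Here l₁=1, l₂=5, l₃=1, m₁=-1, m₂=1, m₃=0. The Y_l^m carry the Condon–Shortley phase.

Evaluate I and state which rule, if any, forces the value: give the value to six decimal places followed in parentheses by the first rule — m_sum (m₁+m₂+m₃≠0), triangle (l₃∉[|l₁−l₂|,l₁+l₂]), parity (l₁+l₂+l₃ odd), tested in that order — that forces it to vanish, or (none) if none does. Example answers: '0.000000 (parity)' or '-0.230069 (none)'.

0.000000 (triangle)

triangle: need 4≤l₃≤6, have 1; I=0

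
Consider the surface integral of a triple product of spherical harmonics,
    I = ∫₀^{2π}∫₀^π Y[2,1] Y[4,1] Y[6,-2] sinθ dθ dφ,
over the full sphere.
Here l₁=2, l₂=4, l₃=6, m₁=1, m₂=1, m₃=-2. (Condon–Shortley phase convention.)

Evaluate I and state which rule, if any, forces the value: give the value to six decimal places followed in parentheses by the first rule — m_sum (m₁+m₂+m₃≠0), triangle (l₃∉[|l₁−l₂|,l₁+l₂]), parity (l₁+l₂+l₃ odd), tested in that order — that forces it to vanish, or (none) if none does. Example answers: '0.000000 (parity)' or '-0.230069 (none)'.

0.238034 (none)

Rules hold: Σm=0, L=12 even, 2≤6≤6.
N = 5·9·13 = 585
Δ = 0!·4!·8!/13! = 1/6435
Racah Σ t=0..0: t=0:+1/2304 = 1/2304
⇒ 3j(2 4 6; 0 0 0)² = 5/143, sgn +1
Racah Σ t=0..0: t=0:+1/4320 = 1/4320
⇒ 3j(2 4 6; 1 1 -2)² = 224/6435, sgn +1
4πI² = N·(3j₀)²·(3jₘ)² = 1120/1573
I = +1·√(0.712015/4π) = 0.23803440
No selection rule forces the value: the integral is nonzero (none).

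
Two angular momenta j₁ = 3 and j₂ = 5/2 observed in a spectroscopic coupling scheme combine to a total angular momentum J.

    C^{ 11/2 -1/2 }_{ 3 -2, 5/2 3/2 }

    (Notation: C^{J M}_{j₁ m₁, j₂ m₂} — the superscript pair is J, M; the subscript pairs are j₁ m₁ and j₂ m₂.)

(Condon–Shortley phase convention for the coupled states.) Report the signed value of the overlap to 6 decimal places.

√[12·0!6!5!/12! · 1!5!4!1!5!6!] = √(41472000/77)
  +(−1)^0/∏(0,0,5,4,1,1)! = 1/2880  (running 1/2880)
⟨..|..⟩ = √(41472000/77)·(1/2880) = +0.254824

+0.254824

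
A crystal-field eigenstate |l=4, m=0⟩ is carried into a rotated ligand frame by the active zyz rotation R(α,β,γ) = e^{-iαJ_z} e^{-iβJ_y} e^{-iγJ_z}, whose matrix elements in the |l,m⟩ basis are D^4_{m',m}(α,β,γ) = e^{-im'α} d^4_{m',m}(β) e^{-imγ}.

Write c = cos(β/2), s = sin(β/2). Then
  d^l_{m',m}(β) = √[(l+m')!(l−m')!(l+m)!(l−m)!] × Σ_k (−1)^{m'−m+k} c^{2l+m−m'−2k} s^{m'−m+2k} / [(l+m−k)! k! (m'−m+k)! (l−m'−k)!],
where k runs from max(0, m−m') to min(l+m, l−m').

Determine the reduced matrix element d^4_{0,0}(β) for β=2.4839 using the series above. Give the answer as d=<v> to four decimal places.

d=-0.2575

d^4_{0,0}(β=2.4839) via the finite sum:
c=cos(2.483900/2)=0.322951, s=sin(2.483900/2)=0.946416; N=√[24·24·24·24]=576.000000
k∈{0,1,2,3,4} keeps every argument non-negative
  k=0: (−1)^0·576.0000/(576)·0.3230^8·0.9464^0 = +0.000118
  k=1: (−1)^1·576.0000/(36)·0.3230^6·0.9464^2 = -0.016259
  k=2: (−1)^2·576.0000/(16)·0.3230^4·0.9464^4 = +0.314180
  k=3: (−1)^3·576.0000/(36)·0.3230^2·0.9464^6 = -1.199183
  k=4: (−1)^4·576.0000/(576)·0.3230^0·0.9464^8 = +0.643658
d^4_{0,0}(2.4839) = +0.000118 -0.016259 +0.314180 -1.199183 +0.643658 = -0.257487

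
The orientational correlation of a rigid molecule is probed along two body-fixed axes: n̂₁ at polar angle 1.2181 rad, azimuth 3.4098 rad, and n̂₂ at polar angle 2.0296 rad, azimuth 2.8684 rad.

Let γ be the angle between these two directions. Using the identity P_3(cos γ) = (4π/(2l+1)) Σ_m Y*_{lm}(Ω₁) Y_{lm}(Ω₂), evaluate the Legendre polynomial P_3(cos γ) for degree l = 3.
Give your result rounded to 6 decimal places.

Summing Y*_{l m}(θ₁,φ₁)·Y_{l m}(θ₂,φ₂) over m ∈ [−3, 3]; prefactor 4π/(2·3+1) = 1.795196:
  term(m=-3) = (-0.005535, 0.103542)   from Y*(Ω₁)=(-0.239094, -0.248468), Y(Ω₂)=(-0.205240, -0.219773)
  term(m=-2) = (-0.053036, -0.099914)   from Y*(Ω₁)=(0.267233, 0.158888), Y(Ω₂)=(-0.310866, -0.189051)
  term(m=-1) = (0.000586, 0.000353)   from Y*(Ω₁)=(0.117970, 0.032421), Y(Ω₂)=(0.005386, 0.001509)
  term(m=+0) = (-0.103394, -0.000000)   from Y*(Ω₁)=(-0.309812, -0.000000), Y(Ω₂)=(0.333732, 0.000000)
  term(m=+1) = (0.000586, -0.000353)   from Y*(Ω₁)=(-0.117970, 0.032421), Y(Ω₂)=(-0.005386, 0.001509)
  term(m=+2) = (-0.053036, 0.099914)   from Y*(Ω₁)=(0.267233, -0.158888), Y(Ω₂)=(-0.310866, 0.189051)
  term(m=+3) = (-0.005535, -0.103542)   from Y*(Ω₁)=(0.239094, -0.248468), Y(Ω₂)=(0.205240, -0.219773)
Total Σ_m = (-0.219362, 0.000000). Multiply by 1.795196: (-0.393799, 0.000000). P_3(cos γ) = -0.393799

-0.393799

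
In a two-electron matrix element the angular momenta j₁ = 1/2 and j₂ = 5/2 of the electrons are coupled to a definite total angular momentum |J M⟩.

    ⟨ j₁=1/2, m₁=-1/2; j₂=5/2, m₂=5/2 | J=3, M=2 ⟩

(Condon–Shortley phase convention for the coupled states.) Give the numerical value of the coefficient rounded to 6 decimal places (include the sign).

+0.408248  (= +√(1/6))

√[7·0!1!5!/7! · 0!1!5!0!5!1!] = √(2400)
  +(−1)^0/∏(0,0,1,5,0,0)! = 1/120  (running 1/120)
⟨..|..⟩ = √(2400)·(1/120) = +0.408248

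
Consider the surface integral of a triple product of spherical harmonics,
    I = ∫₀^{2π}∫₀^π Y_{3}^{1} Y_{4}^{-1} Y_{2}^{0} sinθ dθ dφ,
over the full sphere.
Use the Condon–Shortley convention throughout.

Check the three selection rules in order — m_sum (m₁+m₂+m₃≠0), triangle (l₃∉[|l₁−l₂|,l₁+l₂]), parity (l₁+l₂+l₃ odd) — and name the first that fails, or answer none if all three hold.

parity

azimuthal sum: 1 − 1 + 0 = 0  ✓
1 ≤ 2 ≤ 7 (triangle on l)  ✓
L = 3 + 4 + 2 = 9 (odd)  ✗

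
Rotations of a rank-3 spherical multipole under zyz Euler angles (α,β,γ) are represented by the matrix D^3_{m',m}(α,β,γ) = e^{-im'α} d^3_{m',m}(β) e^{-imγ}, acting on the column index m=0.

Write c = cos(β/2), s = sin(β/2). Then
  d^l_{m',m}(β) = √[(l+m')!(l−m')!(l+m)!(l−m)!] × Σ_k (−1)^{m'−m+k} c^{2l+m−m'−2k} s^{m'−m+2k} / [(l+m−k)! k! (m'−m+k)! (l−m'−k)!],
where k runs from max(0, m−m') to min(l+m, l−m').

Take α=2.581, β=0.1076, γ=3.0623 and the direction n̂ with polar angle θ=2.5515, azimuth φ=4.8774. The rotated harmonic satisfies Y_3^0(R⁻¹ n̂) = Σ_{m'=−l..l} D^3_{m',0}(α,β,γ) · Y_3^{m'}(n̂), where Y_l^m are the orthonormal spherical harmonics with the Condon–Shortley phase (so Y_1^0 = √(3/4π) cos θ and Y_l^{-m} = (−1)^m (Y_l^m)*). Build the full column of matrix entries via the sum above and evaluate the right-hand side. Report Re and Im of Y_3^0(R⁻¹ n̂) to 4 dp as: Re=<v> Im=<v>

Re=-0.2415 Im=0.0000

Need the full column D^3_{m',0} for m'=−3..3 at α=2.5810, β=0.1076, γ=3.0623.
cos(β/2)=0.998553, sin(β/2)=0.053774
d^3_{-3,0}: single k=3 term ⇒ +0.000692;  D = +0.000077+0.000688i
d^3_{-2,0}: k∈[2..3] ⇒ +0.015747 -0.000046 = +0.015701;  D = +0.006824-0.014141i
d^3_{-1,0}: k∈[1..3] ⇒ +0.184935 -0.001609 +0.000002 = +0.183328;  D = -0.155268+0.097473i
d^3_{0,0}: k∈[0..3] ⇒ +0.991350 -0.025875 +0.000075 -0.000000 = +0.965551;  D = +0.965551+0.000000i
d^3_{1,0}: k∈[0..2] ⇒ -0.184935 +0.001609 -0.000002 = -0.183328;  D = +0.155268+0.097473i
d^3_{2,0}: k∈[0..1] ⇒ +0.015747 -0.000046 = +0.015701;  D = +0.006824+0.014141i
d^3_{3,0}: single k=0 term ⇒ -0.000692;  D = -0.000077+0.000688i
Y_3^{m'}(θ=2.5515,φ=4.8774) and Σ D·Y over m':
  (+0.0001+0.0007i)·(-0.0341-0.0633i)  (+0.0068-0.0141i)·(+0.2487-0.0852i)  (-0.1553+0.0975i)·(+0.0724+0.4349i)  (+0.9656+0.0000i)·(-0.1401+0.0000i)  (+0.1553+0.0975i)·(-0.0724+0.4349i)  (+0.0068+0.0141i)·(+0.2487+0.0852i)  (-0.0001+0.0007i)·(+0.0341-0.0633i)
Y_3^0(R⁻¹ n̂) = -0.241501+0.000000i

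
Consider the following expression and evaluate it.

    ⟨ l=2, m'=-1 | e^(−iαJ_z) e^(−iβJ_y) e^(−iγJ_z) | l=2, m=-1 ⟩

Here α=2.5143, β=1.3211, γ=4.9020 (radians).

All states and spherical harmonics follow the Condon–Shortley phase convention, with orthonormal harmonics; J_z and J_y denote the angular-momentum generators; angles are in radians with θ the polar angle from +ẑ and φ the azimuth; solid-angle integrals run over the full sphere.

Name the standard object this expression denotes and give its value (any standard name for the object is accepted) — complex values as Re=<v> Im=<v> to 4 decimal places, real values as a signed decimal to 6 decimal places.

This is a Wigner D-matrix element — the rotation-matrix element ⟨l m'| R(α,β,γ) |l m⟩ in the angular-momentum basis.
D^2_{-1,-1}(2.5143,1.3211,4.9020) = e^{-i·-1·2.5143}·d^2_{-1,-1}(1.3211)·e^{-i·-1·4.9020}. Compute d first:
c=cos(1.321100/2)=0.789655, s=sin(1.321100/2)=0.613551; N=√[1·6·1·6]=6.000000
k: max(0,(-1)−(-1))=0 … min(2+(-1),2−(-1))=1
  k=0: (−1)^0·6.0000/(6)·0.7897^4·0.6136^0 = +0.388821
  k=1: (−1)^1·6.0000/(2)·0.7897^2·0.6136^2 = -0.704203
d^2_{-1,-1}(1.3211) = +0.388821 -0.704203 = -0.315382
Attach z-rotation phases: D = e^{-i(-1)(2.5143)}·(-0.315382)·e^{-i(-1)(4.9020)} = -0.133672-0.285653i

Wigner D-matrix element, Re=-0.1337 Im=-0.2857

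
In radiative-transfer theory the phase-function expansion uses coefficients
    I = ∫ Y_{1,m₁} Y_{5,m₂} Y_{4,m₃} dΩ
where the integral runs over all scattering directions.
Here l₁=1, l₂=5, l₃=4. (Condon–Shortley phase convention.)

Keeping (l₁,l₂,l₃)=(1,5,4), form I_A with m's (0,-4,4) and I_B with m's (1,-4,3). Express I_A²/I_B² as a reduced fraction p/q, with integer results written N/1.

l's match ⇒ only the (l;m) 3-j factors differ between A and B.
A: triangle coeff Δ(1,5,4) = 1/495; Σ_t [1,1]: t=1:−1/40320 = -1/40320; (3j)²=1/55 [(1 5 4; 0 -4 4)], sign=-1
B: triangle coeff Δ(1,5,4) = 1/495; Σ_t [0,0]: t=0:+1/10080 = 1/10080; (3j)²=4/55 [(1 5 4; 1 -4 3)], sign=-1
I_A²/I_B² = (1/55)/(4/55) = 1/4

1/4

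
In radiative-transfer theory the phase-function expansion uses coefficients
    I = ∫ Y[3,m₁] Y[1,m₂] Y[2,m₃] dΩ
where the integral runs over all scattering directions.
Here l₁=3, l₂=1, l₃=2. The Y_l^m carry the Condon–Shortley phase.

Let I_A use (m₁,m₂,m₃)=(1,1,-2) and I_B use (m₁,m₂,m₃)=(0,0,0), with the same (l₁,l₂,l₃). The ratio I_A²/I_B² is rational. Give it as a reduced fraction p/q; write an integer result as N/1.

Shared (l₁,l₂,l₃)=(3,1,2): N and (l;000)² cancel in I_A²/I_B².
A: Δ = 2!·4!·0!/7! = 1/105; Racah Σ t=2..2: t=2:+1/48 = 1/48; ⇒ 3j(3 1 2; 1 1 -2)² = 1/105, sgn +1
B: Δ = 2!·4!·0!/7! = 1/105; Racah Σ t=1..1: t=1:−1/4 = -1/4; ⇒ 3j(3 1 2; 0 0 0)² = 3/35, sgn -1
I_A²/I_B² = (1/105)/(3/35) = 1/9

1/9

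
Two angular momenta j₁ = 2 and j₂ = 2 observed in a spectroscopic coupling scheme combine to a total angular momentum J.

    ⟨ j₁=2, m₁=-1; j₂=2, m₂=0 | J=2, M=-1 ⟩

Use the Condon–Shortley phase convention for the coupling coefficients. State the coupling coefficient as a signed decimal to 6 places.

-0.267261

triangle: 2!×2!×2!/7! = 8/5040
(j±m)!: 1!×3!×2!×2!×1!×3! = 144
prefactor² = (2J+1)×Δ×N² = 8/7
  k=1: −1/(1!×1!×2!×1!×0!×1!) = -1/2
  k=2: +1/(2!×0!×1!×0!×1!×2!) = 1/4
Σ = -1/4  ⇒  CG² = 8/7×(-1/4)² = 1/14
CG = −√(1/14) = -0.267261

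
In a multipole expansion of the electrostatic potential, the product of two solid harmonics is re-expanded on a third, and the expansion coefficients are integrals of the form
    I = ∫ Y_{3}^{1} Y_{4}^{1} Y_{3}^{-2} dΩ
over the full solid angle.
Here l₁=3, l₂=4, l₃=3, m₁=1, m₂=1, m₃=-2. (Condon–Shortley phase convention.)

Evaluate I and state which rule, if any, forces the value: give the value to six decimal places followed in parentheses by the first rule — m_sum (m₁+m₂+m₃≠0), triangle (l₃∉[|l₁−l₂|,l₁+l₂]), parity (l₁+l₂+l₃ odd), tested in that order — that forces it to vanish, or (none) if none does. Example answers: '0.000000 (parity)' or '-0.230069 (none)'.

m-sum 0 ✓  L=10 even ✓  1≤3≤7 ✓
Π(2lᵢ+1) = 7×9×7 = 441
triangle coeff Δ(3,4,3) = 1/34650
Σ_t [1,3]: t=1:−1/72 t=2:+1/16 t=3:−1/72 = 5/144
(3j)²=2/77 [(3 4 3; 0 0 0)], sign=-1
Σ_t [1,2]: t=1:−1/144 t=2:+1/48 = 1/72
(3j)²=16/693 [(3 4 3; 1 1 -2)], sign=-1
⇒ 4πI² = 32/121
I = (+1)√(32/121/(4π)) = 0.14506992
No selection rule forces the value: the integral is nonzero (none).

0.145070 (none)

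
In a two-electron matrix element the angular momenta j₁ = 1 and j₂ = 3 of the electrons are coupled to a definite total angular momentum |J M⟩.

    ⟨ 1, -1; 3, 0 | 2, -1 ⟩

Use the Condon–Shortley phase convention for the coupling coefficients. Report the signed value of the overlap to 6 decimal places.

√[5·2!0!4!/7! · 0!2!3!3!1!3!] = √(144/7)
  +(−1)^2/∏(2,0,0,1,0,3)! = 1/12  (running 1/12)
⟨..|..⟩ = √(144/7)·(1/12) = +0.377964

+0.377964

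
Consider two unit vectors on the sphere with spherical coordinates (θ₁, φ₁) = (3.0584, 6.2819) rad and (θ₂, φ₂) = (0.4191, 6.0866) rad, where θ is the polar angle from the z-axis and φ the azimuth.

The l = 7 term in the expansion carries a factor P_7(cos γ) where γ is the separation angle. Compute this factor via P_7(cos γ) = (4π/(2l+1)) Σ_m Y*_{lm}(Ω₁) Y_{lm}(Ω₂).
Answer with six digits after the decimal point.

Expand P_7 via completeness: Σ_{m} conj(Y_{7,m}) at Ω₁ times Y_{7,m} at Ω₂ —
  term(m=-7) = 0.00000 + 0.00000j   from Y*(Ω₁)=0.00000 - 0.00000j, Y(Ω₂)=0.00018 + 0.00091j
  term(m=-6) = -0.00000 - 0.00000j   from Y*(Ω₁)=-0.00000 + 0.00000j, Y(Ω₂)=0.00296 + 0.00717j
  term(m=-5) = 0.00000 + 0.00000j   from Y*(Ω₁)=0.00002 - 0.00000j, Y(Ω₂)=0.02236 + 0.03355j
  term(m=-4) = -0.00004 - 0.00004j   from Y*(Ω₁)=-0.00035 + 0.00000j, Y(Ω₂)=0.10191 + 0.10210j
  term(m=-3) = 0.00147 + 0.00098j   from Y*(Ω₁)=0.00498 - 0.00002j, Y(Ω₂)=0.29425 + 0.19691j
  term(m=-2) = -0.02511 - 0.01034j   from Y*(Ω₁)=-0.05038 + 0.00013j, Y(Ω₂)=0.49791 + 0.20652j
  term(m=-1) = 0.10108 + 0.01999j   from Y*(Ω₁)=0.32406 - 0.00042j, Y(Ω₂)=0.31182 + 0.06210j
  term(m=+0) = 0.33493 + 0.00000j   from Y*(Ω₁)=-0.98919 + 0.00000j, Y(Ω₂)=-0.33859 + 0.00000j
  term(m=+1) = 0.10108 - 0.01999j   from Y*(Ω₁)=-0.32406 - 0.00042j, Y(Ω₂)=-0.31182 + 0.06210j
  term(m=+2) = -0.02511 + 0.01034j   from Y*(Ω₁)=-0.05038 - 0.00013j, Y(Ω₂)=0.49791 - 0.20652j
  term(m=+3) = 0.00147 - 0.00098j   from Y*(Ω₁)=-0.00498 - 0.00002j, Y(Ω₂)=-0.29425 + 0.19691j
  term(m=+4) = -0.00004 + 0.00004j   from Y*(Ω₁)=-0.00035 - 0.00000j, Y(Ω₂)=0.10191 - 0.10210j
  term(m=+5) = 0.00000 - 0.00000j   from Y*(Ω₁)=-0.00002 - 0.00000j, Y(Ω₂)=-0.02236 + 0.03355j
  term(m=+6) = -0.00000 + 0.00000j   from Y*(Ω₁)=-0.00000 - 0.00000j, Y(Ω₂)=0.00296 - 0.00717j
  term(m=+7) = 0.00000 - 0.00000j   from Y*(Ω₁)=-0.00000 - 0.00000j, Y(Ω₂)=-0.00018 + 0.00091j
Total Σ_m = 0.48973 - 0.00000j. Multiply by 0.837758: 0.41027 - 0.00000j. P_7(cos γ) = 0.410275

0.410275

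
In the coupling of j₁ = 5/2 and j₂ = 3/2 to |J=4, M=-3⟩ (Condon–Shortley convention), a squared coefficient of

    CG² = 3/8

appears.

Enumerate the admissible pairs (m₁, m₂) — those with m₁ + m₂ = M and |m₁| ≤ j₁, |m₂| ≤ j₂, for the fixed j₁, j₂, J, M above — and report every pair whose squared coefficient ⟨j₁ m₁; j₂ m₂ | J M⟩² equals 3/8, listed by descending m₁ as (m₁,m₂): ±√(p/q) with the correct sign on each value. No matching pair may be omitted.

(-5/2,-1/2): +√(3/8)

Admissible pairs with m₁+m₂ = M = -3: (-5/2,-1/2), (-3/2,-3/2)
  (m₁,m₂)=(-3/2,-3/2): CG² = 5/8, CG = +√(5/8)
  (m₁,m₂)=(-5/2,-1/2): CG² = 3/8, CG = +√(3/8)   ← matches the target
Pairs with CG² = 3/8: (-5/2,-1/2): +√(3/8)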